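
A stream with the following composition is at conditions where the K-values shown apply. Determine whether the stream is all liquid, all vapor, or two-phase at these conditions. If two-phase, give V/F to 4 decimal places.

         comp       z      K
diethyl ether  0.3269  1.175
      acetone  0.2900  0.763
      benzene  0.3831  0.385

ΣzᵢKᵢ = 0.7529; Σzᵢ/Kᵢ = 1.6534.
Since ΣzᵢKᵢ < 1 the mixture is below its bubble point — single liquid phase.

all liquid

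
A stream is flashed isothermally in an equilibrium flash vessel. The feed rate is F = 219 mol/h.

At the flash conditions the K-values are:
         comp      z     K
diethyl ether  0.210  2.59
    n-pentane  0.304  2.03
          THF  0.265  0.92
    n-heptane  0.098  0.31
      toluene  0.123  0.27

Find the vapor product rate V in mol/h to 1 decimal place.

V = 154.3 mol/h

Rachford–Rice: g(β) = Σ zᵢ(Kᵢ−1)/(1+β(Kᵢ−1)) = 0.
Check two-phase: ΣzᵢKᵢ = 1.468 > 1 and Σzᵢ/Kᵢ = 1.291 > 1, so g(0) = 0.468 > 0 and g(1) = -0.291 < 0.
Newton iteration, β⁰ = 0.5:
  β = 0.500: g = 0.1260, g' = -0.578 → β = 0.718
  β = 0.718: g = -0.0091, g' = -0.697 → β = 0.705
Converged at β = 0.705.
Then V = β·F = 0.7045·219 = 154.3 mol/h and L = F − V = 64.7 mol/h.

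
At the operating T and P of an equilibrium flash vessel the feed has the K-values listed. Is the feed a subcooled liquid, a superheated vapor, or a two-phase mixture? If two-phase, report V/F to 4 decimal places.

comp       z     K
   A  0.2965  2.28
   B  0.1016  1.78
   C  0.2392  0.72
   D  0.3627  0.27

two-phase, V/F = 0.1840

ΣzᵢKᵢ = 1.1270; Σzᵢ/Kᵢ = 1.8627.
Both exceed 1, so a two-phase solution exists.
Iterate (Newton) starting at ψ = 0.5:
  ψ = 0.5000: g = -0.20641, g' = -0.7173 → ψ = 0.2122
  ψ = 0.2122: g = -0.01809, g' = -0.6378 → ψ = 0.1839
  ψ = 0.1839: g = 0.00009, g' = -0.6443 → ψ = 0.1840
Converged at ψ = 0.1840.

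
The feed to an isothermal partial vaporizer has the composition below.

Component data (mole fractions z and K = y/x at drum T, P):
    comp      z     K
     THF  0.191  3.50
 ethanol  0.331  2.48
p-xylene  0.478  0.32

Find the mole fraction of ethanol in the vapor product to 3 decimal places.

y_ethanol = 0.471

Material balance + equilibrium reduce to Σ zᵢ(Kᵢ−1)/(1+ψ(Kᵢ−1)) = 0.
Check two-phase: ΣzᵢKᵢ = 1.642 > 1 and Σzᵢ/Kᵢ = 1.682 > 1, so g(0) = 0.642 > 0 and g(1) = -0.682 < 0.
Newton–Raphson from ψ = 0.44:
  ψ = 0.440: g = 0.0602, g' = -0.987 → ψ = 0.501
Converged at ψ = 0.501.
Compositions from xᵢ = zᵢ/(1+ψ(Kᵢ−1)), yᵢ = Kᵢxᵢ:
  THF: x = 0.085, y = 0.297
  ethanol: x = 0.190, y = 0.471
  p-xylene: x = 0.725, y = 0.232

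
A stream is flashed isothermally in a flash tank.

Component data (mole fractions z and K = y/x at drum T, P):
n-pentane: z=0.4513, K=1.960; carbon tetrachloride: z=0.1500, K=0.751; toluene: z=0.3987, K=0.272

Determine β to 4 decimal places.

Material balance + equilibrium reduce to Σ zᵢ(Kᵢ−1)/(1+β(Kᵢ−1)) = 0.
Check two-phase: ΣzᵢKᵢ = 1.1056 > 1 and Σzᵢ/Kᵢ = 1.8958 > 1, so g(0) = 0.1056 > 0 and g(1) = -0.8958 < 0.
Newton iteration, β⁰ = 0.5:
  β = 0.5000: g = -0.20630, g' = -0.7244 → β = 0.2152
  β = 0.2152: g = -0.02458, g' = -0.5932 → β = 0.1738
  β = 0.1738: g = -0.00003, g' = -0.5926 → β = 0.1737
Converged at β = 0.1737.

β = 0.1737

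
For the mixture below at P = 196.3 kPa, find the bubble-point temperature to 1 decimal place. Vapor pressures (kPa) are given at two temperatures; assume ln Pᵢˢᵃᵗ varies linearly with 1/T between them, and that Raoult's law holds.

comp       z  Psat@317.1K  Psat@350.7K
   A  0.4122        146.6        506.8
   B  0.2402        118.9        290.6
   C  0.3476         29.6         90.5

Bubble-point temperature: ΣzᵢPᵢˢᵃᵗ(T) = P. Interpolate ln Pᵢˢᵃᵗ = aᵢ + bᵢ/T.
  T = 317.1 K: ΣzᵢPᵢˢᵃᵗ = 99.28 kPa
  T = 350.7 K: ΣzᵢPᵢˢᵃᵗ = 310.16 kPa
  T = 333.9 K: ΣzᵢPᵢˢᵃᵗ = 180.08 kPa
  T = 342.3 K: ΣzᵢPᵢˢᵃᵗ = 237.78 kPa
  T = 338.1 K: ΣzᵢPᵢˢᵃᵗ = 207.25 kPa
  T = 336.0 K: ΣzᵢPᵢˢᵃᵗ = 193.27 kPa
Interpolating between 336.0 K and 338.1 K gives T ≈ 336.5 K.

T = 336.5 K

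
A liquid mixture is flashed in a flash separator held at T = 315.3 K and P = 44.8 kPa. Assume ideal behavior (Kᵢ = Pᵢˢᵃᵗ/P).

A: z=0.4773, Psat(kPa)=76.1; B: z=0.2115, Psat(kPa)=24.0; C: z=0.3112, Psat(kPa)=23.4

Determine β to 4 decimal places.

β = 0.2625

Raoult's law: Kᵢ = Pᵢˢᵃᵗ/P = Pᵢˢᵃᵗ/44.8.
  K_A = 76.1/44.8 = 1.698661, K_B = 24.0/44.8 = 0.535714, K_C = 23.4/44.8 = 0.522321
Material balance + equilibrium reduce to Σ zᵢ(Kᵢ−1)/(1+β(Kᵢ−1)) = 0.
Feasibility: ΣzᵢKᵢ = 1.0866, Σzᵢ/Kᵢ = 1.2716 — both > 1, two phases present.
Newton iteration, β⁰ = 0.5:
  β = 0.5000: g = -0.07604, g' = -0.3279 → β = 0.2681
  β = 0.2681: g = -0.00177, g' = -0.3181 → β = 0.2625
Converged at β = 0.2625.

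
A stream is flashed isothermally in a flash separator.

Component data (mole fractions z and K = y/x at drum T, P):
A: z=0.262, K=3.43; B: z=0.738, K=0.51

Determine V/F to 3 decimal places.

Rachford–Rice: g(V/F) = Σ zᵢ(Kᵢ−1)/(1+V/F(Kᵢ−1)) = 0.
g(0) = ΣzᵢKᵢ − 1 = 0.275 and g(1) = 1 − Σzᵢ/Kᵢ = -0.523, so a root lies in (0, 1).
Iterate (Newton) starting at V/F = 0.41:
  V/F = 0.410: g = -0.1336, g' = -0.666 → V/F = 0.209
  V/F = 0.209: g = 0.0191, g' = -0.900 → V/F = 0.230
  V/F = 0.230: g = 0.0004, g' = -0.861 → V/F = 0.231
Converged at V/F = 0.231.

V/F = 0.231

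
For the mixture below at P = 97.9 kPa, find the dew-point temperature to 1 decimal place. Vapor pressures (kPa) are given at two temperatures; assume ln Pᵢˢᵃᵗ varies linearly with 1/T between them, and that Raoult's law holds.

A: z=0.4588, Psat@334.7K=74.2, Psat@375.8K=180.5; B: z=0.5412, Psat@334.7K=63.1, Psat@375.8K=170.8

Dew-point temperature: Σzᵢ·P/Pᵢˢᵃᵗ(T) = 1. Interpolate ln Pᵢˢᵃᵗ = aᵢ + bᵢ/T.
  T = 334.7 K: ΣzᵢP/Pᵢˢᵃᵗ = 1.4450
  T = 375.8 K: ΣzᵢP/Pᵢˢᵃᵗ = 0.5591
  T = 355.2 K: ΣzᵢP/Pᵢˢᵃᵗ = 0.8752
  T = 344.9 K: ΣzᵢP/Pᵢˢᵃᵗ = 1.1175
  T = 350.0 K: ΣzᵢP/Pᵢˢᵃᵗ = 0.9883
  T = 347.4 K: ΣzᵢP/Pᵢˢᵃᵗ = 1.0517
Interpolating between 347.4 K and 350.0 K gives T ≈ 349.5 K.

T = 349.5 K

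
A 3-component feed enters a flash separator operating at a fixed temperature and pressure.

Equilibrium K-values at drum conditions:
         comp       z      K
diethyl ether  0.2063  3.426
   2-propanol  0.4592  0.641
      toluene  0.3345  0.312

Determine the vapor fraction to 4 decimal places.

ψ = 0.0854

Rachford–Rice: g(ψ) = Σ zᵢ(Kᵢ−1)/(1+ψ(Kᵢ−1)) = 0.
Feasibility: ΣzᵢKᵢ = 1.1055, Σzᵢ/Kᵢ = 1.8487 — both > 1, two phases present.
Newton iteration, ψ⁰ = 0.44:
  ψ = 0.4400: g = -0.28375, g' = -0.6932 → ψ = 0.0307
  ψ = 0.0307: g = 0.06405, g' = -1.2776 → ψ = 0.0808
  ψ = 0.0808: g = 0.00500, g' = -1.0891 → ψ = 0.0854
Converged at ψ = 0.0854.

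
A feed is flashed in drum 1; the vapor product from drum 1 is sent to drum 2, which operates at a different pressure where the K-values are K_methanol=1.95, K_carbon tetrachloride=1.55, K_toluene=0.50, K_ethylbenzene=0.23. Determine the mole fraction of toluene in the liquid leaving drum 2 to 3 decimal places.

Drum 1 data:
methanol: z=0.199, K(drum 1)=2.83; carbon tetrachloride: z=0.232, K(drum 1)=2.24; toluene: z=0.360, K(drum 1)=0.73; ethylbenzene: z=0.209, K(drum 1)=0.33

Drum 1:
Let ψ₁ = V/F and solve Σ zᵢ(Kᵢ−1)/(1+ψ₁(Kᵢ−1)) = 0.
g(0) = ΣzᵢKᵢ − 1 = 0.415 and g(1) = 1 − Σzᵢ/Kᵢ = -0.300, so a root lies in (0, 1).
Iterate (Newton) starting at ψ₁ = 0.5:
  ψ₁ = 0.500: g = 0.0448, g' = -0.565 → ψ₁ = 0.579
Converged at ψ₁ = 0.579.
Drum-1 compositions:
  methanol: x = 0.097, y = 0.273
  carbon tetrachloride: x = 0.135, y = 0.302
  toluene: x = 0.427, y = 0.312
  ethylbenzene: x = 0.342, y = 0.113
Drum-2 feed = drum-1 vapor: z₂ = (0.2733, 0.3024, 0.3115, 0.1127).
Drum 2:
Iterate (Newton) starting at ψ₂ = 0.69:
  ψ₂ = 0.690: g = -0.1456, g' = -0.624 → ψ₂ = 0.457
  ψ₂ = 0.457: g = -0.0217, g' = -0.468 → ψ₂ = 0.410
Converged at ψ₂ = 0.410.
  methanol: x = 0.197, y = 0.384
  carbon tetrachloride: x = 0.247, y = 0.383
  toluene: x = 0.392, y = 0.196
  ethylbenzene: x = 0.165, y = 0.038

x_toluene (drum 2) = 0.392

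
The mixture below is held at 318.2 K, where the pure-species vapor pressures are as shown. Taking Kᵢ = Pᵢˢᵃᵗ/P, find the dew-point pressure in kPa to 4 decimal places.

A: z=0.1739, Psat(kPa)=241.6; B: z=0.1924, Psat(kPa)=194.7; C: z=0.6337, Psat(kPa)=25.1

Pdew = 37.0989 kPa

At the dew point ψ → 1, so Σzᵢ/Kᵢ = 1 with Kᵢ = Pᵢˢᵃᵗ/P ⇒ 1/P = Σzᵢ/Pᵢˢᵃᵗ.
1/P = 0.1739/241.6 + 0.1924/194.7 + 0.6337/25.1 = 0.0269550 ⇒ P = 37.0989 kPa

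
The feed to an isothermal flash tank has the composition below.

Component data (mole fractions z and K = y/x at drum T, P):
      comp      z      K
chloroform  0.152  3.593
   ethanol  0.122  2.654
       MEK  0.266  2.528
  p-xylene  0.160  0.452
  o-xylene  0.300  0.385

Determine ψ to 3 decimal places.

Newton–Raphson from ψ = 0.59:
  ψ = 0.590: g = 0.0525, g' = -0.801 → ψ = 0.656
  ψ = 0.656: g = -0.0001, g' = -0.808 → ψ = 0.655
Converged at ψ = 0.655.

ψ = 0.655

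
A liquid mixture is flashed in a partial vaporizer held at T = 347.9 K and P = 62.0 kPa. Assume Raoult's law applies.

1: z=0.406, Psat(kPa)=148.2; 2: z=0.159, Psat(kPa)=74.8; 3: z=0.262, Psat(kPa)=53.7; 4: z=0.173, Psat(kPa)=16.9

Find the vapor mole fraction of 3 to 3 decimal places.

Raoult's law: Kᵢ = Pᵢˢᵃᵗ/P = Pᵢˢᵃᵗ/62.0.
  K_1 = 148.2/62.0 = 2.39032, K_2 = 74.8/62.0 = 1.20645, K_3 = 53.7/62.0 = 0.86613, K_4 = 16.9/62.0 = 0.27258
Material balance + equilibrium reduce to Σ zᵢ(Kᵢ−1)/(1+β(Kᵢ−1)) = 0.
Feasibility: ΣzᵢKᵢ = 1.436, Σzᵢ/Kᵢ = 1.239 — both > 1, two phases present.
Newton iteration, β⁰ = 0.3:
  β = 0.300: g = 0.2317, g' = -0.552 → β = 0.720
  β = 0.720: g = 0.0076, g' = -0.610 → β = 0.732
Converged at β = 0.732.
Compositions from xᵢ = zᵢ/(1+β(Kᵢ−1)), yᵢ = Kᵢxᵢ:
  1: x = 0.201, y = 0.481
  2: x = 0.138, y = 0.167
  3: x = 0.290, y = 0.252
  4: x = 0.370, y = 0.101

y_3 = 0.252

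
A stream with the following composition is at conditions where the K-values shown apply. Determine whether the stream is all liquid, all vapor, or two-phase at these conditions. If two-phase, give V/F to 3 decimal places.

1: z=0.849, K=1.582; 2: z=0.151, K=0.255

ΣzᵢKᵢ = 1.382; Σzᵢ/Kᵢ = 1.129.
Both exceed 1, so a two-phase solution exists.
Let ψ = V/F and solve Σ zᵢ(Kᵢ−1)/(1+ψ(Kᵢ−1)) = 0.
Binary case is linear: z₁(K₁−1)(1+ψ(K₂−1)) + z₂(K₂−1)(1+ψ(K₁−1)) = 0
⇒ ψ = [z₁(K₁−1)+z₂(K₂−1)] / [−(K₁−1)(K₂−1)] = 0.3816/0.4336 = 0.880

two-phase, V/F = 0.880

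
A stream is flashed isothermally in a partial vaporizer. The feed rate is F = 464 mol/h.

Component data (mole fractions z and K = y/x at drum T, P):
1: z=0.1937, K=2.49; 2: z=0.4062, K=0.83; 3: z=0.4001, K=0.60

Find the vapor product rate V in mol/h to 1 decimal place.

V = 63.2 mol/h

Rachford–Rice: g(V/F) = Σ zᵢ(Kᵢ−1)/(1+V/F(Kᵢ−1)) = 0.
Check two-phase: ΣzᵢKᵢ = 1.0595 > 1 and Σzᵢ/Kᵢ = 1.2340 > 1, so g(0) = 0.0595 > 0 and g(1) = -0.2340 < 0.
Newton–Raphson from V/F = 0.32:
  V/F = 0.3200: g = -0.06113, g' = -0.2945 → V/F = 0.1124
  V/F = 0.1124: g = 0.00922, g' = -0.3979 → V/F = 0.1356
  V/F = 0.1356: g = 0.00019, g' = -0.3815 → V/F = 0.1361
Converged at V/F = 0.1361.
Then V = V/F·F = 0.1361·464 = 63.2 mol/h and L = F − V = 400.8 mol/h.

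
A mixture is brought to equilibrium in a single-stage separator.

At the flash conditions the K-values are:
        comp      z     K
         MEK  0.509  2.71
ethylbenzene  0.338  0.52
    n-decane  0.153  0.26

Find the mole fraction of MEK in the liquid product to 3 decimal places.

Rachford–Rice: g(β) = Σ zᵢ(Kᵢ−1)/(1+β(Kᵢ−1)) = 0.
Check two-phase: ΣzᵢKᵢ = 1.595 > 1 and Σzᵢ/Kᵢ = 1.426 > 1, so g(0) = 0.595 > 0 and g(1) = -0.426 < 0.
Newton iteration, β⁰ = 0.5:
  β = 0.500: g = 0.0760, g' = -0.778 → β = 0.598
Converged at β = 0.598.
Compositions from xᵢ = zᵢ/(1+β(Kᵢ−1)), yᵢ = Kᵢxᵢ:
  MEK: x = 0.252, y = 0.682
  ethylbenzene: x = 0.474, y = 0.246
  n-decane: x = 0.274, y = 0.071

x_MEK = 0.252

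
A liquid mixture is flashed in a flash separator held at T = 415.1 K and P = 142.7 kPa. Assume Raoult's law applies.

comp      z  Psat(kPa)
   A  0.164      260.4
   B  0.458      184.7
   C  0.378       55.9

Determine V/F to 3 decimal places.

V/F = 0.138

Raoult's law: Kᵢ = Pᵢˢᵃᵗ/P = Pᵢˢᵃᵗ/142.7.
  K_A = 260.4/142.7 = 1.82481, K_B = 184.7/142.7 = 1.29432, K_C = 55.9/142.7 = 0.39173
Rachford–Rice: g(V/F) = Σ zᵢ(Kᵢ−1)/(1+V/F(Kᵢ−1)) = 0.
Check two-phase: ΣzᵢKᵢ = 1.040 > 1 and Σzᵢ/Kᵢ = 1.409 > 1, so g(0) = 0.040 > 0 and g(1) = -0.409 < 0.
Newton–Raphson from V/F = 0.5:
  V/F = 0.500: g = -0.1171, g' = -0.375 → V/F = 0.188
  V/F = 0.188: g = -0.0146, g' = -0.298 → V/F = 0.138
Converged at V/F = 0.138.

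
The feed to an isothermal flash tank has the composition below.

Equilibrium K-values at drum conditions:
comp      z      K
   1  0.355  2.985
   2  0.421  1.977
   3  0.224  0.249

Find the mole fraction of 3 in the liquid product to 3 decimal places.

x_3 = 0.642

Newton–Raphson from ψ = 0.35:
  ψ = 0.350: g = 0.4941, g' = -0.943 → ψ = 0.874
  ψ = 0.874: g = -0.0102, g' = -1.375 → ψ = 0.867
Converged at ψ = 0.867.
Compositions from xᵢ = zᵢ/(1+ψ(Kᵢ−1)), yᵢ = Kᵢxᵢ:
  1: x = 0.131, y = 0.390
  2: x = 0.228, y = 0.451
  3: x = 0.642, y = 0.160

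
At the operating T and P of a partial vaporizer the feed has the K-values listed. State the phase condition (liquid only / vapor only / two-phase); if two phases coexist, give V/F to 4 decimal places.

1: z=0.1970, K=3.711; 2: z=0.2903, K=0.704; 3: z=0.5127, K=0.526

ΣzᵢKᵢ = 1.2051; Σzᵢ/Kᵢ = 1.4402.
Both exceed 1, so a two-phase solution exists.
Material balance + equilibrium reduce to Σ zᵢ(Kᵢ−1)/(1+ψ(Kᵢ−1)) = 0.
Newton iteration, ψ⁰ = 0.34:
  ψ = 0.3400: g = -0.10735, g' = -0.5872 → ψ = 0.1572
  ψ = 0.1572: g = 0.02178, g' = -0.8743 → ψ = 0.1821
  ψ = 0.1821: g = 0.00075, g' = -0.8154 → ψ = 0.1830
Converged at ψ = 0.1830.

two-phase, V/F = 0.1830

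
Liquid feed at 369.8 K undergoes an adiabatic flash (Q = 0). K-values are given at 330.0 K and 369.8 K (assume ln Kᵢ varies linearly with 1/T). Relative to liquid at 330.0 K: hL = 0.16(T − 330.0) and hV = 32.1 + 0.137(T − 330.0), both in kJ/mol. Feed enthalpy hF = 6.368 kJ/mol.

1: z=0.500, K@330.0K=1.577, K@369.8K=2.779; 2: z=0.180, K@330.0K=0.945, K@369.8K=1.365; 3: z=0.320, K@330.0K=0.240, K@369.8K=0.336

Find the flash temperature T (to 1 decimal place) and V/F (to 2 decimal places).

T = 332.5 K, V/F = 0.19

Adiabatic flash: solve Rachford–Rice at each trial T, then check hF = ψ·hV(T) + (1−ψ)·hL(T).
  T = 330.0 K: K = (1.577, 0.945, 0.240), RR gives ψ = 0.099, H_out = 3.175 kJ/mol
  T = 369.8 K: K = (2.779, 1.365, 0.336), RR gives ψ = 0.761, H_out = 30.092 kJ/mol
  T = 349.9 K: K = (2.127, 1.148, 0.287), RR gives ψ = 0.546, H_out = 20.445 kJ/mol
  T = 339.9 K: K = (1.838, 1.044, 0.263), RR gives ψ = 0.376, H_out = 13.577 kJ/mol
  T = 334.9 K: K = (1.703, 0.993, 0.251), RR gives ψ = 0.257, H_out = 8.999 kJ/mol
  T = 332.4 K: K = (1.638, 0.969, 0.245), RR gives ψ = 0.183, H_out = 6.239 kJ/mol
  T = 333.6 K: K = (1.669, 0.980, 0.248), RR gives ψ = 0.220, H_out = 7.612 kJ/mol
Linear interpolation between T = 332.4 (H_out = 6.239) and T = 333.6 (H_out = 7.612) on hF = 6.368 gives T ≈ 332.5 K, at which ψ = 0.19.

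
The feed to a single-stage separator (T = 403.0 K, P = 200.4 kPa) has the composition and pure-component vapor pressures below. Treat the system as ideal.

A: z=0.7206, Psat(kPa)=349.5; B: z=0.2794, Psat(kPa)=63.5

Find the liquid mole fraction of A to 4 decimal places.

Raoult's law: Kᵢ = Pᵢˢᵃᵗ/P = Pᵢˢᵃᵗ/200.4.
  K_A = 349.5/200.4 = 1.744012, K_B = 63.5/200.4 = 0.316866
Material balance + equilibrium reduce to Σ zᵢ(Kᵢ−1)/(1+ψ(Kᵢ−1)) = 0.
g(0) = ΣzᵢKᵢ − 1 = 0.3453 and g(1) = 1 − Σzᵢ/Kᵢ = -0.2949, so a root lies in (0, 1).
Binary case is linear: z₁(K₁−1)(1+ψ(K₂−1)) + z₂(K₂−1)(1+ψ(K₁−1)) = 0
⇒ ψ = [z₁(K₁−1)+z₂(K₂−1)] / [−(K₁−1)(K₂−1)] = 0.34527/0.50826 = 0.6793
Compositions from xᵢ = zᵢ/(1+ψ(Kᵢ−1)), yᵢ = Kᵢxᵢ:
  A: x = 0.4787, y = 0.8348
  B: x = 0.5213, y = 0.1652

x_A = 0.4787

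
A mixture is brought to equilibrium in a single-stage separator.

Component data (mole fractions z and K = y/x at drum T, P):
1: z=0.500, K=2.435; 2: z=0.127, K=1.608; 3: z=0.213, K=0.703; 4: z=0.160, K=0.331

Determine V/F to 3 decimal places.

V/F = 0.911

Rachford–Rice: g(V/F) = Σ zᵢ(Kᵢ−1)/(1+V/F(Kᵢ−1)) = 0.
Check two-phase: ΣzᵢKᵢ = 1.624 > 1 and Σzᵢ/Kᵢ = 1.071 > 1, so g(0) = 0.624 > 0 and g(1) = -0.071 < 0.
Newton–Raphson from V/F = 0.5:
  V/F = 0.500: g = 0.2418, g' = -0.564 → V/F = 0.929
  V/F = 0.929: g = -0.0130, g' = -0.743 → V/F = 0.911
Converged at V/F = 0.911.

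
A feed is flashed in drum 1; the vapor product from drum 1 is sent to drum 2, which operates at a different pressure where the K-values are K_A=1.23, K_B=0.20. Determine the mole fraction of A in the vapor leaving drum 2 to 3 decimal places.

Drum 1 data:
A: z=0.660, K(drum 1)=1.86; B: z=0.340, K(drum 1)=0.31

Drum 1:
Rachford–Rice: g(ψ₁) = Σ zᵢ(Kᵢ−1)/(1+ψ₁(Kᵢ−1)) = 0.
g(0) = ΣzᵢKᵢ − 1 = 0.333 and g(1) = 1 − Σzᵢ/Kᵢ = -0.452, so a root lies in (0, 1).
Binary case is linear: z₁(K₁−1)(1+ψ₁(K₂−1)) + z₂(K₂−1)(1+ψ₁(K₁−1)) = 0
⇒ ψ₁ = [z₁(K₁−1)+z₂(K₂−1)] / [−(K₁−1)(K₂−1)] = 0.3330/0.5934 = 0.561
Drum-1 compositions:
  A: x = 0.445, y = 0.828
  B: x = 0.555, y = 0.172
Drum-2 feed = drum-1 vapor: z₂ = (0.8280, 0.1720).
Drum 2:
Material balance + equilibrium reduce to Σ zᵢ(Kᵢ−1)/(1+ψ₂(Kᵢ−1)) = 0.
Feasibility: ΣzᵢKᵢ = 1.053, Σzᵢ/Kᵢ = 1.533 — both > 1, two phases present.
Binary case is linear: z₁(K₁−1)(1+ψ₂(K₂−1)) + z₂(K₂−1)(1+ψ₂(K₁−1)) = 0
⇒ ψ₂ = [z₁(K₁−1)+z₂(K₂−1)] / [−(K₁−1)(K₂−1)] = 0.0528/0.1840 = 0.287
  A: x = 0.777, y = 0.955
  B: x = 0.223, y = 0.045

y_A (drum 2) = 0.955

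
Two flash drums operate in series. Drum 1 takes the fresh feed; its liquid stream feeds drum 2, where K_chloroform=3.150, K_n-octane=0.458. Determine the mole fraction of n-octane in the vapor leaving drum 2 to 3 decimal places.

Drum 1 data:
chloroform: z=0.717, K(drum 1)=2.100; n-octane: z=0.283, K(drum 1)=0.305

y_n-octane (drum 2) = 0.366

Drum 1:
Rachford–Rice: g(ψ₁) = Σ zᵢ(Kᵢ−1)/(1+ψ₁(Kᵢ−1)) = 0.
g(0) = ΣzᵢKᵢ − 1 = 0.592 and g(1) = 1 − Σzᵢ/Kᵢ = -0.269, so a root lies in (0, 1).
Iterate (Newton) starting at ψ₁ = 0.59:
  ψ₁ = 0.590: g = 0.1449, g' = -0.712 → ψ₁ = 0.794
  ψ₁ = 0.794: g = -0.0175, g' = -0.927 → ψ₁ = 0.775
  ψ₁ = 0.775: g = -0.0003, g' = -0.895 → ψ₁ = 0.774
Converged at ψ₁ = 0.774.
Drum-1 compositions:
  chloroform: x = 0.387, y = 0.813
  n-octane: x = 0.613, y = 0.187
Drum-2 feed = drum-1 liquid: z₂ = (0.3872, 0.6128).
Drum 2:
Material balance + equilibrium reduce to Σ zᵢ(Kᵢ−1)/(1+ψ₂(Kᵢ−1)) = 0.
Feasibility: ΣzᵢKᵢ = 1.500, Σzᵢ/Kᵢ = 1.461 — both > 1, two phases present.
Binary case is linear: z₁(K₁−1)(1+ψ₂(K₂−1)) + z₂(K₂−1)(1+ψ₂(K₁−1)) = 0
⇒ ψ₂ = [z₁(K₁−1)+z₂(K₂−1)] / [−(K₁−1)(K₂−1)] = 0.5003/1.1653 = 0.429
  chloroform: x = 0.201, y = 0.634
  n-octane: x = 0.799, y = 0.366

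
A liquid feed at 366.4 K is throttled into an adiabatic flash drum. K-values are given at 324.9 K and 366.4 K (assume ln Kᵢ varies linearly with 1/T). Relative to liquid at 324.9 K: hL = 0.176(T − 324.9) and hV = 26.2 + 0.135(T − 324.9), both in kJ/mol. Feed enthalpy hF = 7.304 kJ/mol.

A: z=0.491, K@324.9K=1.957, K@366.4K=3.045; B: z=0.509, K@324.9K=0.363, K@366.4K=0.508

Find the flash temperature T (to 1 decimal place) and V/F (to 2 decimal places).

T = 326.6 K, V/F = 0.27

Adiabatic flash: solve Rachford–Rice at each trial T, then check hF = ψ·hV(T) + (1−ψ)·hL(T).
  T = 324.9 K: K = (1.957, 0.363), RR gives ψ = 0.239, H_out = 6.260 kJ/mol
  T = 366.4 K: K = (3.045, 0.508), RR gives ψ = 0.749, H_out = 25.655 kJ/mol
  T = 345.6 K: K = (2.472, 0.434), RR gives ψ = 0.521, H_out = 16.856 kJ/mol
  T = 335.2 K: K = (2.206, 0.398), RR gives ψ = 0.393, H_out = 11.949 kJ/mol
  T = 330.0 K: K = (2.079, 0.380), RR gives ψ = 0.320, H_out = 9.217 kJ/mol
  T = 327.4 K: K = (2.016, 0.371), RR gives ψ = 0.280, H_out = 7.750 kJ/mol
  T = 326.1 K: K = (1.985, 0.367), RR gives ψ = 0.259, H_out = 6.986 kJ/mol
Linear interpolation between T = 326.1 (H_out = 6.986) and T = 327.4 (H_out = 7.750) on hF = 7.304 gives T ≈ 326.6 K, at which ψ = 0.27.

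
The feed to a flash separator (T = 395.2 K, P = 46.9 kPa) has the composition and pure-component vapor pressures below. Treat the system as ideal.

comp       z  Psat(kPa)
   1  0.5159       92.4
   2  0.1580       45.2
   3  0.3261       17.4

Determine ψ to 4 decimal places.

Raoult's law: Kᵢ = Pᵢˢᵃᵗ/P = Pᵢˢᵃᵗ/46.9.
  K_1 = 92.4/46.9 = 1.970149, K_2 = 45.2/46.9 = 0.963753, K_3 = 17.4/46.9 = 0.371002
Rachford–Rice: g(ψ) = Σ zᵢ(Kᵢ−1)/(1+ψ(Kᵢ−1)) = 0.
Feasibility: ΣzᵢKᵢ = 1.2897, Σzᵢ/Kᵢ = 1.3048 — both > 1, two phases present.
Newton iteration, ψ⁰ = 0.5:
  ψ = 0.5000: g = 0.03197, g' = -0.4949 → ψ = 0.5646
  ψ = 0.5646: g = -0.00054, g' = -0.5132 → ψ = 0.5635
Converged at ψ = 0.5635.

ψ = 0.5635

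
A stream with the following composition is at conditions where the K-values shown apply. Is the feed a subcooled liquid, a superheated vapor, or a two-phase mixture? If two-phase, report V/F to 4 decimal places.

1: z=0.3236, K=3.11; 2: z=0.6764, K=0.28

ΣzᵢKᵢ = 1.1958; Σzᵢ/Kᵢ = 2.5198.
Both exceed 1, so a two-phase solution exists.
Let ψ = V/F and solve Σ zᵢ(Kᵢ−1)/(1+ψ(Kᵢ−1)) = 0.
Newton–Raphson from ψ = 0.31:
  ψ = 0.3100: g = -0.21415, g' = -1.1077 → ψ = 0.1167
  ψ = 0.1167: g = 0.01625, g' = -1.3456 → ψ = 0.1287
  ψ = 0.1287: g = 0.00018, g' = -1.3169 → ψ = 0.1289
Converged at ψ = 0.1289.

two-phase, V/F = 0.1289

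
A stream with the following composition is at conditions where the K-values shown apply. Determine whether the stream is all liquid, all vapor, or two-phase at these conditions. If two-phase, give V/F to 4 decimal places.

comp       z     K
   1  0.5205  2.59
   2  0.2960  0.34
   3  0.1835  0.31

two-phase, V/F = 0.4734

ΣzᵢKᵢ = 1.5056; Σzᵢ/Kᵢ = 1.6635.
Both exceed 1, so a two-phase solution exists.
Rachford–Rice: g(ψ) = Σ zᵢ(Kᵢ−1)/(1+ψ(Kᵢ−1)) = 0.
Iterate (Newton) starting at ψ = 0.5:
  ψ = 0.5000: g = -0.02383, g' = -0.8993 → ψ = 0.4735
  ψ = 0.4735: g = -0.00008, g' = -0.8938 → ψ = 0.4734
Converged at ψ = 0.4734.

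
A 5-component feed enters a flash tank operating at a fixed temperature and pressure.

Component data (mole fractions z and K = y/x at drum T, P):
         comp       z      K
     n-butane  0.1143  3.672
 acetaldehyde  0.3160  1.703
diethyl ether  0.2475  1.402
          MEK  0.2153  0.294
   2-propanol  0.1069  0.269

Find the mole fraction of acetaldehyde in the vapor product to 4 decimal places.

y_acetaldehyde = 0.3921

Newton–Raphson from ψ = 0.58:
  ψ = 0.5800: g = -0.03480, g' = -0.7105 → ψ = 0.5310
  ψ = 0.5310: g = -0.00088, g' = -0.6767 → ψ = 0.5297
Converged at ψ = 0.5297.
Compositions from xᵢ = zᵢ/(1+ψ(Kᵢ−1)), yᵢ = Kᵢxᵢ:
  n-butane: x = 0.0473, y = 0.1738
  acetaldehyde: x = 0.2303, y = 0.3921
  diethyl ether: x = 0.2040, y = 0.2861
  MEK: x = 0.3439, y = 0.1011
  2-propanol: x = 0.1745, y = 0.0469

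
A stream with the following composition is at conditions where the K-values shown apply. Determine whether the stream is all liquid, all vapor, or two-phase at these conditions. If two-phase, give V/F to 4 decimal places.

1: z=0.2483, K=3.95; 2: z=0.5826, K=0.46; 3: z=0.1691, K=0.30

two-phase, V/F = 0.1756

ΣzᵢKᵢ = 1.2995; Σzᵢ/Kᵢ = 1.8930.
Both exceed 1, so a two-phase solution exists.
Let ψ = V/F and solve Σ zᵢ(Kᵢ−1)/(1+ψ(Kᵢ−1)) = 0.
Newton–Raphson from ψ = 0.62:
  ψ = 0.6200: g = -0.42316, g' = -0.9126 → ψ = 0.1563
  ψ = 0.1563: g = 0.02481, g' = -1.3193 → ψ = 0.1751
  ψ = 0.1751: g = 0.00062, g' = -1.2544 → ψ = 0.1756
Converged at ψ = 0.1756.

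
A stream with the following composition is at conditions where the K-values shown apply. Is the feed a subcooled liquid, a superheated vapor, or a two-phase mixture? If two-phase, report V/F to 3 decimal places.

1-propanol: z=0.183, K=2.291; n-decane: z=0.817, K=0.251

ΣzᵢKᵢ = 0.624; Σzᵢ/Kᵢ = 3.335.
Since ΣzᵢKᵢ < 1 the mixture is below its bubble point — single liquid phase.

subcooled liquid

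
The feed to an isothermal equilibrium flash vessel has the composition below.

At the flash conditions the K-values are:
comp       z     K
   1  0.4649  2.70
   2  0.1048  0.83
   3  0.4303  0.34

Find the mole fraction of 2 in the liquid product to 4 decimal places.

Rachford–Rice: g(V/F) = Σ zᵢ(Kᵢ−1)/(1+V/F(Kᵢ−1)) = 0.
g(0) = ΣzᵢKᵢ − 1 = 0.4885 and g(1) = 1 − Σzᵢ/Kᵢ = -0.5640, so a root lies in (0, 1).
Iterate (Newton) starting at V/F = 0.35:
  V/F = 0.3500: g = 0.10725, g' = -0.8485 → V/F = 0.4764
  V/F = 0.4764: g = 0.00304, g' = -0.8125 → V/F = 0.4801
Converged at V/F = 0.4801.
Compositions from xᵢ = zᵢ/(1+V/F(Kᵢ−1)), yᵢ = Kᵢxᵢ:
  1: x = 0.2560, y = 0.6911
  2: x = 0.1141, y = 0.0947
  3: x = 0.6299, y = 0.2142

x_2 = 0.1141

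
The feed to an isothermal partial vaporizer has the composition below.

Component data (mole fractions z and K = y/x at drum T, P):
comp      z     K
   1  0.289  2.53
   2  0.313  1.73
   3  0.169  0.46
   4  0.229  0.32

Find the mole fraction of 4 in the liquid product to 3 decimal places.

Material balance + equilibrium reduce to Σ zᵢ(Kᵢ−1)/(1+β(Kᵢ−1)) = 0.
Check two-phase: ΣzᵢKᵢ = 1.424 > 1 and Σzᵢ/Kᵢ = 1.378 > 1, so g(0) = 0.424 > 0 and g(1) = -0.378 < 0.
Newton–Raphson from β = 0.5:
  β = 0.500: g = 0.0570, g' = -0.642 → β = 0.589
  β = 0.589: g = -0.0010, g' = -0.669 → β = 0.587
Converged at β = 0.587.
Compositions from xᵢ = zᵢ/(1+β(Kᵢ−1)), yᵢ = Kᵢxᵢ:
  1: x = 0.152, y = 0.385
  2: x = 0.219, y = 0.379
  3: x = 0.247, y = 0.114
  4: x = 0.381, y = 0.122

x_4 = 0.381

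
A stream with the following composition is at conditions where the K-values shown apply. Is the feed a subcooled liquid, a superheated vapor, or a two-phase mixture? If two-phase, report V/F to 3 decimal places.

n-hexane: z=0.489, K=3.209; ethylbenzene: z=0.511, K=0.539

two-phase, V/F = 0.829

ΣzᵢKᵢ = 1.845; Σzᵢ/Kᵢ = 1.100.
Both exceed 1, so a two-phase solution exists.
Rachford–Rice: g(ψ) = Σ zᵢ(Kᵢ−1)/(1+ψ(Kᵢ−1)) = 0.
Binary case is linear: z₁(K₁−1)(1+ψ(K₂−1)) + z₂(K₂−1)(1+ψ(K₁−1)) = 0
⇒ ψ = [z₁(K₁−1)+z₂(K₂−1)] / [−(K₁−1)(K₂−1)] = 0.8446/1.0183 = 0.829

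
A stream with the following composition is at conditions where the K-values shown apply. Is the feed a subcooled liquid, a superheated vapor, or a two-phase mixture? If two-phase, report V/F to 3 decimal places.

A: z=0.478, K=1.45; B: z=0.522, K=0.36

ΣzᵢKᵢ = 0.881; Σzᵢ/Kᵢ = 1.780.
Since ΣzᵢKᵢ < 1 the mixture is below its bubble point — single liquid phase.

subcooled liquid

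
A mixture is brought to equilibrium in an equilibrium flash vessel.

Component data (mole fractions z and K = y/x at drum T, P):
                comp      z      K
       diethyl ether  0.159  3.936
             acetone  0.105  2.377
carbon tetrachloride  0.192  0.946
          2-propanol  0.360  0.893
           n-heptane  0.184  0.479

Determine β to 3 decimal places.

β = 0.771

Let β = V/F and solve Σ zᵢ(Kᵢ−1)/(1+β(Kᵢ−1)) = 0.
Check two-phase: ΣzᵢKᵢ = 1.467 > 1 and Σzᵢ/Kᵢ = 1.075 > 1, so g(0) = 0.467 > 0 and g(1) = -0.075 < 0.
Newton–Raphson from β = 0.5:
  β = 0.500: g = 0.0938, g' = -0.391 → β = 0.740
  β = 0.740: g = 0.0102, g' = -0.323 → β = 0.771
Converged at β = 0.771.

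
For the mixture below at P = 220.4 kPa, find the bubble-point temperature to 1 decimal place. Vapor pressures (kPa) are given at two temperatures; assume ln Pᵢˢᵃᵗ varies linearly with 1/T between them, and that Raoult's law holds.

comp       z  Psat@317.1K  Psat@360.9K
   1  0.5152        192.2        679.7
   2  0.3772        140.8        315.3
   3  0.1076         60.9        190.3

Bubble-point temperature: ΣzᵢPᵢˢᵃᵗ(T) = P. Interpolate ln Pᵢˢᵃᵗ = aᵢ + bᵢ/T.
  T = 317.1 K: ΣzᵢPᵢˢᵃᵗ = 158.68 kPa
  T = 360.9 K: ΣzᵢPᵢˢᵃᵗ = 489.59 kPa
  T = 339.0 K: ΣzᵢPᵢˢᵃᵗ = 287.56 kPa
  T = 328.1 K: ΣzᵢPᵢˢᵃᵗ = 215.70 kPa
  T = 333.6 K: ΣzᵢPᵢˢᵃᵗ = 249.88 kPa
  T = 330.9 K: ΣzᵢPᵢˢᵃᵗ = 232.59 kPa
Interpolating between 328.1 K and 330.9 K gives T ≈ 328.9 K.

T = 328.9 K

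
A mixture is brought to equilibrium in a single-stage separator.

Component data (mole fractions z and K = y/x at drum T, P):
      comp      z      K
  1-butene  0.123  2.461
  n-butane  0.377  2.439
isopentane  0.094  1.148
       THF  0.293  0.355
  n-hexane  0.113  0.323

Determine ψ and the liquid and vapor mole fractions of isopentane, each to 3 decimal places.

ψ = 0.551, x_isopentane = 0.087, y_isopentane = 0.100

Rachford–Rice: g(ψ) = Σ zᵢ(Kᵢ−1)/(1+ψ(Kᵢ−1)) = 0.
Check two-phase: ΣzᵢKᵢ = 1.471 > 1 and Σzᵢ/Kᵢ = 1.462 > 1, so g(0) = 0.471 > 0 and g(1) = -0.462 < 0.
Newton iteration, ψ⁰ = 0.41:
  ψ = 0.410: g = 0.1039, g' = -0.738 → ψ = 0.551
Converged at ψ = 0.551.
Compositions from xᵢ = zᵢ/(1+ψ(Kᵢ−1)), yᵢ = Kᵢxᵢ:
  1-butene: x = 0.068, y = 0.168
  n-butane: x = 0.210, y = 0.513
  isopentane: x = 0.087, y = 0.100
  THF: x = 0.454, y = 0.161
  n-hexane: x = 0.180, y = 0.058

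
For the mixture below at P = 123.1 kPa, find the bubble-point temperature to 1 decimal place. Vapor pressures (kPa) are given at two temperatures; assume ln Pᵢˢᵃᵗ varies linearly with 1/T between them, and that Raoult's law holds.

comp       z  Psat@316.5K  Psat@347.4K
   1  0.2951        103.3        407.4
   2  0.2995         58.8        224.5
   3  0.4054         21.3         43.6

Bubble-point temperature: ΣzᵢPᵢˢᵃᵗ(T) = P. Interpolate ln Pᵢˢᵃᵗ = aᵢ + bᵢ/T.
  T = 316.5 K: ΣzᵢPᵢˢᵃᵗ = 56.73 kPa
  T = 347.4 K: ΣzᵢPᵢˢᵃᵗ = 205.14 kPa
  T = 331.9 K: ΣzᵢPᵢˢᵃᵗ = 110.34 kPa
  T = 339.6 K: ΣzᵢPᵢˢᵃᵗ = 151.05 kPa
  T = 335.8 K: ΣzᵢPᵢˢᵃᵗ = 129.56 kPa
  T = 333.9 K: ΣzᵢPᵢˢᵃᵗ = 119.85 kPa
  T = 334.9 K: ΣzᵢPᵢˢᵃᵗ = 124.88 kPa
  T = 334.4 K: ΣzᵢPᵢˢᵃᵗ = 122.34 kPa
  T = 334.6 K: ΣzᵢPᵢˢᵃᵗ = 123.35 kPa
Interpolating between 334.4 K and 334.6 K gives T ≈ 334.6 K.

T = 334.6 K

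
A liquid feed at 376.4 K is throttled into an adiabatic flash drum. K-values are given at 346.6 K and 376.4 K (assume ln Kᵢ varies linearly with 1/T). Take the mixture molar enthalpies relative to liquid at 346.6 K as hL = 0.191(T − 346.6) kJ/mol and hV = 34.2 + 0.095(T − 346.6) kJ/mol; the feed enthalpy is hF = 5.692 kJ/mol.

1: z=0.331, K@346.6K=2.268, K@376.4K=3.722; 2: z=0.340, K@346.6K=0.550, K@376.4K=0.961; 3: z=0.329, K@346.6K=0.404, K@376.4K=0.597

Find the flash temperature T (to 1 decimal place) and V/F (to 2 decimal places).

T = 348.5 K, V/F = 0.16

Adiabatic flash: solve Rachford–Rice at each trial T, then check hF = ψ·hV(T) + (1−ψ)·hL(T).
  T = 346.6 K: K = (2.268, 0.550, 0.404), RR gives ψ = 0.106, H_out = 3.626 kJ/mol
  T = 376.4 K: K = (3.722, 0.961, 0.597), RR gives ψ = 1.000, H_out = 37.031 kJ/mol
  T = 361.5 K: K = (2.935, 0.735, 0.495), RR gives ψ = 0.499, H_out = 19.209 kJ/mol
  T = 354.1 K: K = (2.589, 0.639, 0.448), RR gives ψ = 0.302, H_out = 11.533 kJ/mol
  T = 350.4 K: K = (2.427, 0.594, 0.426), RR gives ψ = 0.206, H_out = 7.709 kJ/mol
  T = 348.5 K: K = (2.347, 0.572, 0.415), RR gives ψ = 0.157, H_out = 5.696 kJ/mol
Linear interpolation between T = 346.6 (H_out = 3.626) and T = 348.5 (H_out = 5.696) on hF = 5.692 gives T ≈ 348.5 K, at which ψ = 0.16.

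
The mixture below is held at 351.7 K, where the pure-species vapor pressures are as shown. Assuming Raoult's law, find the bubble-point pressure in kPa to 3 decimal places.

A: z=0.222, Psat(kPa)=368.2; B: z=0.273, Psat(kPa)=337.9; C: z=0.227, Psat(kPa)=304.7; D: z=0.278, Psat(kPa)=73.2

At the bubble point ψ → 0, so ΣzᵢKᵢ = 1 with Kᵢ = Pᵢˢᵃᵗ/P ⇒ P = ΣzᵢPᵢˢᵃᵗ.
P = 0.222·368.2 + 0.273·337.9 + 0.227·304.7 + 0.278·73.2 = 263.504 kPa

Pbub = 263.504 kPa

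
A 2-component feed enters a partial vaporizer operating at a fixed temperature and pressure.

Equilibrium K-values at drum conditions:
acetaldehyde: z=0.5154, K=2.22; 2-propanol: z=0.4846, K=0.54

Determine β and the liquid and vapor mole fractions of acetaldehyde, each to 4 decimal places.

β = 0.7232, x_acetaldehyde = 0.2738, y_acetaldehyde = 0.6079

Newton–Raphson from β = 0.5:
  β = 0.5000: g = 0.10105, g' = -0.4689 → β = 0.7155
  β = 0.7155: g = 0.00345, g' = -0.4465 → β = 0.7232
Converged at β = 0.7232.
Compositions from xᵢ = zᵢ/(1+β(Kᵢ−1)), yᵢ = Kᵢxᵢ:
  acetaldehyde: x = 0.2738, y = 0.6079
  2-propanol: x = 0.7262, y = 0.3921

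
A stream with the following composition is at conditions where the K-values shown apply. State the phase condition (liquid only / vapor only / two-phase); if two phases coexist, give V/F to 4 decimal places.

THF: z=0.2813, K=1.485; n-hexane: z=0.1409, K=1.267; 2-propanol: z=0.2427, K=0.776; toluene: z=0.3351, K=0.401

liquid only

ΣzᵢKᵢ = 0.9190; Σzᵢ/Kᵢ = 1.4491.
Since ΣzᵢKᵢ < 1 the mixture is below its bubble point — single liquid phase.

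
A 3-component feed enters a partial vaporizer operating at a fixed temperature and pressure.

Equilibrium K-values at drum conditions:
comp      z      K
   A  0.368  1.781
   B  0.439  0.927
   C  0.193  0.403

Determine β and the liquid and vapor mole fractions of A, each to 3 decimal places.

β = 0.535, x_A = 0.260, y_A = 0.462

Material balance + equilibrium reduce to Σ zᵢ(Kᵢ−1)/(1+β(Kᵢ−1)) = 0.
Check two-phase: ΣzᵢKᵢ = 1.140 > 1 and Σzᵢ/Kᵢ = 1.159 > 1, so g(0) = 0.140 > 0 and g(1) = -0.159 < 0.
Iterate (Newton) starting at β = 0.5:
  β = 0.500: g = 0.0092, g' = -0.258 → β = 0.536
  β = 0.536: g = -0.0001, g' = -0.263 → β = 0.535
Converged at β = 0.535.
Compositions from xᵢ = zᵢ/(1+β(Kᵢ−1)), yᵢ = Kᵢxᵢ:
  A: x = 0.260, y = 0.462
  B: x = 0.457, y = 0.424
  C: x = 0.284, y = 0.114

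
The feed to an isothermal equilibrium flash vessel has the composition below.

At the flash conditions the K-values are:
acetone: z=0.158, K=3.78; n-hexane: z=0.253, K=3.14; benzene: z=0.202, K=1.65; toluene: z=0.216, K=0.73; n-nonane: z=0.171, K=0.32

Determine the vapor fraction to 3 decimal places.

ψ = 0.920

Material balance + equilibrium reduce to Σ zᵢ(Kᵢ−1)/(1+ψ(Kᵢ−1)) = 0.
Check two-phase: ΣzᵢKᵢ = 1.937 > 1 and Σzᵢ/Kᵢ = 1.075 > 1, so g(0) = 0.937 > 0 and g(1) = -0.075 < 0.
Newton iteration, ψ⁰ = 0.35:
  ψ = 0.350: g = 0.4221, g' = -0.904 → ψ = 0.817
  ψ = 0.817: g = 0.0808, g' = -0.730 → ψ = 0.927
  ψ = 0.927: g = -0.0065, g' = -0.866 → ψ = 0.920
Converged at ψ = 0.920.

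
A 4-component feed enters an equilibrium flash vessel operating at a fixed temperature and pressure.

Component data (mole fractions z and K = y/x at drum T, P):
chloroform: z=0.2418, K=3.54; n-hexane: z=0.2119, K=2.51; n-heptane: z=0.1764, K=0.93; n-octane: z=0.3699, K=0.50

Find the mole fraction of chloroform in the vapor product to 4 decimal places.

y_chloroform = 0.2711

Let ψ = V/F and solve Σ zᵢ(Kᵢ−1)/(1+ψ(Kᵢ−1)) = 0.
g(0) = ΣzᵢKᵢ − 1 = 0.7368 and g(1) = 1 − Σzᵢ/Kᵢ = -0.0822, so a root lies in (0, 1).
Newton iteration, ψ⁰ = 0.5:
  ψ = 0.5000: g = 0.19348, g' = -0.6249 → ψ = 0.8096
  ψ = 0.8096: g = 0.02109, g' = -0.5268 → ψ = 0.8496
  ψ = 0.8496: g = -0.00004, g' = -0.5296 → ψ = 0.8495
Converged at ψ = 0.8495.
Compositions from xᵢ = zᵢ/(1+ψ(Kᵢ−1)), yᵢ = Kᵢxᵢ:
  chloroform: x = 0.0766, y = 0.2711
  n-hexane: x = 0.0928, y = 0.2330
  n-heptane: x = 0.1876, y = 0.1744
  n-octane: x = 0.6431, y = 0.3215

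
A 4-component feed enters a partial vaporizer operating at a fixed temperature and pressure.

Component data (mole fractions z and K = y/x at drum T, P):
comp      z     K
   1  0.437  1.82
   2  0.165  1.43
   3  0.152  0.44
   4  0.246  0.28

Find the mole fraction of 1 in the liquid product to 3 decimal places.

Material balance + equilibrium reduce to Σ zᵢ(Kᵢ−1)/(1+β(Kᵢ−1)) = 0.
g(0) = ΣzᵢKᵢ − 1 = 0.167 and g(1) = 1 − Σzᵢ/Kᵢ = -0.580, so a root lies in (0, 1).
Newton iteration, β⁰ = 0.65:
  β = 0.650: g = -0.1776, g' = -0.712 → β = 0.401
  β = 0.401: g = -0.0284, g' = -0.520 → β = 0.346
  β = 0.346: g = -0.0005, g' = -0.501 → β = 0.345
Converged at β = 0.345.
Compositions from xᵢ = zᵢ/(1+β(Kᵢ−1)), yᵢ = Kᵢxᵢ:
  1: x = 0.341, y = 0.620
  2: x = 0.144, y = 0.205
  3: x = 0.188, y = 0.083
  4: x = 0.327, y = 0.092

x_1 = 0.341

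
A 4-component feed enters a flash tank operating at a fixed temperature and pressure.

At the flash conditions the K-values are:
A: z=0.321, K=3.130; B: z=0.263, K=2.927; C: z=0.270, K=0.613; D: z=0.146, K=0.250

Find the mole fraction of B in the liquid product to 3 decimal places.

x_B = 0.101

Rachford–Rice: g(ψ) = Σ zᵢ(Kᵢ−1)/(1+ψ(Kᵢ−1)) = 0.
Check two-phase: ΣzᵢKᵢ = 1.977 > 1 and Σzᵢ/Kᵢ = 1.217 > 1, so g(0) = 0.977 > 0 and g(1) = -0.217 < 0.
Newton iteration, ψ⁰ = 0.3:
  ψ = 0.300: g = 0.4788, g' = -1.123 → ψ = 0.726
  ψ = 0.726: g = 0.0937, g' = -0.869 → ψ = 0.834
  ψ = 0.834: g = -0.0063, g' = -1.007 → ψ = 0.828
Converged at ψ = 0.828.
Compositions from xᵢ = zᵢ/(1+ψ(Kᵢ−1)), yᵢ = Kᵢxᵢ:
  A: x = 0.116, y = 0.364
  B: x = 0.101, y = 0.297
  C: x = 0.397, y = 0.244
  D: x = 0.385, y = 0.096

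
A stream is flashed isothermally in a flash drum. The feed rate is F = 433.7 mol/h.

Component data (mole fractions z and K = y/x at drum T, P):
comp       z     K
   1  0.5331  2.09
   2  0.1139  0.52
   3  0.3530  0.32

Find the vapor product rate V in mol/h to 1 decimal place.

V = 178.3 mol/h

Material balance + equilibrium reduce to Σ zᵢ(Kᵢ−1)/(1+β(Kᵢ−1)) = 0.
Feasibility: ΣzᵢKᵢ = 1.2864, Σzᵢ/Kᵢ = 1.5772 — both > 1, two phases present.
Iterate (Newton) starting at β = 0.5:
  β = 0.5000: g = -0.05953, g' = -0.6855 → β = 0.4132
  β = 0.4132: g = -0.00137, g' = -0.6576 → β = 0.4111
Converged at β = 0.4111.
Then V = β·F = 0.4111·433.7 = 178.3 mol/h and L = F − V = 255.4 mol/h.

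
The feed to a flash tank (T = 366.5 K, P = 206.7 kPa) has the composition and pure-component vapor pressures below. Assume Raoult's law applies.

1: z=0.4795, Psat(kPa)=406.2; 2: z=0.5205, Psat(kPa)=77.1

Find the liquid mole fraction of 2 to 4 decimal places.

x_2 = 0.6062

Raoult's law: Kᵢ = Pᵢˢᵃᵗ/P = Pᵢˢᵃᵗ/206.7.
  K_1 = 406.2/206.7 = 1.965167, K_2 = 77.1/206.7 = 0.373004
Binary case is linear: z₁(K₁−1)(1+ψ(K₂−1)) + z₂(K₂−1)(1+ψ(K₁−1)) = 0
⇒ ψ = [z₁(K₁−1)+z₂(K₂−1)] / [−(K₁−1)(K₂−1)] = 0.13645/0.60516 = 0.2255
Compositions from xᵢ = zᵢ/(1+ψ(Kᵢ−1)), yᵢ = Kᵢxᵢ:
  1: x = 0.3938, y = 0.7739
  2: x = 0.6062, y = 0.2261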